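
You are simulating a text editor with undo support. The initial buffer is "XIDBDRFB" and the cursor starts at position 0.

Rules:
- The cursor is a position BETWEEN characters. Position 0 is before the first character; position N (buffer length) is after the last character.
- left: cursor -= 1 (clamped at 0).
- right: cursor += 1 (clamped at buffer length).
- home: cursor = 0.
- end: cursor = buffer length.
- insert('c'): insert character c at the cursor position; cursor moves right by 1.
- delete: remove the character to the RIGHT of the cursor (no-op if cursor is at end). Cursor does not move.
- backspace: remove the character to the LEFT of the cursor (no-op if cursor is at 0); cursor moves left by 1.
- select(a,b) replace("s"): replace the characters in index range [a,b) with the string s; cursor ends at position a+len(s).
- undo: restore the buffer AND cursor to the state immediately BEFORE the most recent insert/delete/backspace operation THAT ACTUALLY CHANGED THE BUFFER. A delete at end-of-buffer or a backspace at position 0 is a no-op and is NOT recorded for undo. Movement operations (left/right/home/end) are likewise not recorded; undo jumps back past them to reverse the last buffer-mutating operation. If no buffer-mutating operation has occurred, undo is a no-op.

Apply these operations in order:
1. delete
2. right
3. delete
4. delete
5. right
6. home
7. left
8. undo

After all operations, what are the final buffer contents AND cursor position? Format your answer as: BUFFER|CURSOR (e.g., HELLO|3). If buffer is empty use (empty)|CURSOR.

Answer: IBDRFB|1

Derivation:
After op 1 (delete): buf='IDBDRFB' cursor=0
After op 2 (right): buf='IDBDRFB' cursor=1
After op 3 (delete): buf='IBDRFB' cursor=1
After op 4 (delete): buf='IDRFB' cursor=1
After op 5 (right): buf='IDRFB' cursor=2
After op 6 (home): buf='IDRFB' cursor=0
After op 7 (left): buf='IDRFB' cursor=0
After op 8 (undo): buf='IBDRFB' cursor=1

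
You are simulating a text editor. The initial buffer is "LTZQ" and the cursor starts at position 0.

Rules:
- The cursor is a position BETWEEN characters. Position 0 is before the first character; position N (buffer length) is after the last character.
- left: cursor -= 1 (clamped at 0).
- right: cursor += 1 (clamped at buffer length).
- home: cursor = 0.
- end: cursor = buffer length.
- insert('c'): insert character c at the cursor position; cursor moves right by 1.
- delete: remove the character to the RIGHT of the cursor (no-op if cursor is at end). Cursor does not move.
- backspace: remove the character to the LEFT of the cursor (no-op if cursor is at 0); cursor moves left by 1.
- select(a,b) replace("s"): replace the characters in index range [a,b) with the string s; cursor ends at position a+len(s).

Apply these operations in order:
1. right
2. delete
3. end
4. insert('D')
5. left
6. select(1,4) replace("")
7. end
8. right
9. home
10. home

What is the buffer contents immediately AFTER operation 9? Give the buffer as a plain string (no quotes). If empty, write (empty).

Answer: L

Derivation:
After op 1 (right): buf='LTZQ' cursor=1
After op 2 (delete): buf='LZQ' cursor=1
After op 3 (end): buf='LZQ' cursor=3
After op 4 (insert('D')): buf='LZQD' cursor=4
After op 5 (left): buf='LZQD' cursor=3
After op 6 (select(1,4) replace("")): buf='L' cursor=1
After op 7 (end): buf='L' cursor=1
After op 8 (right): buf='L' cursor=1
After op 9 (home): buf='L' cursor=0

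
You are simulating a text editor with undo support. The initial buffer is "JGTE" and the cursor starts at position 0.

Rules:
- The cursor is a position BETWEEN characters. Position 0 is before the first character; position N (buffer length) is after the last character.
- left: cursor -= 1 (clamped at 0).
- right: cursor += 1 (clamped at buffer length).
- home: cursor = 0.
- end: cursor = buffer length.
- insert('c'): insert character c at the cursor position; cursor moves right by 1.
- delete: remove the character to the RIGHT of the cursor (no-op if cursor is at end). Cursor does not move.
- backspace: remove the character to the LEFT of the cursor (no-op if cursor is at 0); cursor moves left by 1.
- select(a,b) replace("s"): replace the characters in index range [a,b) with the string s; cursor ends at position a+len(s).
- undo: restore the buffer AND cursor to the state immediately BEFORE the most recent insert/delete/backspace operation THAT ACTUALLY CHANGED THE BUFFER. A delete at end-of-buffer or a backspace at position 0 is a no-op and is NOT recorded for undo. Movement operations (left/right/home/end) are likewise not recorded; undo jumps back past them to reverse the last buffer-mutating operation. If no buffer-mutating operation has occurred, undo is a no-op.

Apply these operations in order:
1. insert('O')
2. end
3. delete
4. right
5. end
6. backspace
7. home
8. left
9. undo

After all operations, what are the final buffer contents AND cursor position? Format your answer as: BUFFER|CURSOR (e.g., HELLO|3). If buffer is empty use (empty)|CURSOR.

After op 1 (insert('O')): buf='OJGTE' cursor=1
After op 2 (end): buf='OJGTE' cursor=5
After op 3 (delete): buf='OJGTE' cursor=5
After op 4 (right): buf='OJGTE' cursor=5
After op 5 (end): buf='OJGTE' cursor=5
After op 6 (backspace): buf='OJGT' cursor=4
After op 7 (home): buf='OJGT' cursor=0
After op 8 (left): buf='OJGT' cursor=0
After op 9 (undo): buf='OJGTE' cursor=5

Answer: OJGTE|5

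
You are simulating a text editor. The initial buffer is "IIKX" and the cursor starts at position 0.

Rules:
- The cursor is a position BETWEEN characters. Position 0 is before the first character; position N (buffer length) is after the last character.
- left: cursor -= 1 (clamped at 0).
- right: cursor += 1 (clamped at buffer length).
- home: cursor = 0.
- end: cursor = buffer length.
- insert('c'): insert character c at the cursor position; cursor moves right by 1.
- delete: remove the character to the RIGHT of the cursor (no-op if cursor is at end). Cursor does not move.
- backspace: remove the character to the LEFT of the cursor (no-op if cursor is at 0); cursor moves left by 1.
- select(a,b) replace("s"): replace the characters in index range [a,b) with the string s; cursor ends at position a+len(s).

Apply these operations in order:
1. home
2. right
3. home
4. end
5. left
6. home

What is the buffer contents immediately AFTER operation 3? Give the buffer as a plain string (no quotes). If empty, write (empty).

After op 1 (home): buf='IIKX' cursor=0
After op 2 (right): buf='IIKX' cursor=1
After op 3 (home): buf='IIKX' cursor=0

Answer: IIKX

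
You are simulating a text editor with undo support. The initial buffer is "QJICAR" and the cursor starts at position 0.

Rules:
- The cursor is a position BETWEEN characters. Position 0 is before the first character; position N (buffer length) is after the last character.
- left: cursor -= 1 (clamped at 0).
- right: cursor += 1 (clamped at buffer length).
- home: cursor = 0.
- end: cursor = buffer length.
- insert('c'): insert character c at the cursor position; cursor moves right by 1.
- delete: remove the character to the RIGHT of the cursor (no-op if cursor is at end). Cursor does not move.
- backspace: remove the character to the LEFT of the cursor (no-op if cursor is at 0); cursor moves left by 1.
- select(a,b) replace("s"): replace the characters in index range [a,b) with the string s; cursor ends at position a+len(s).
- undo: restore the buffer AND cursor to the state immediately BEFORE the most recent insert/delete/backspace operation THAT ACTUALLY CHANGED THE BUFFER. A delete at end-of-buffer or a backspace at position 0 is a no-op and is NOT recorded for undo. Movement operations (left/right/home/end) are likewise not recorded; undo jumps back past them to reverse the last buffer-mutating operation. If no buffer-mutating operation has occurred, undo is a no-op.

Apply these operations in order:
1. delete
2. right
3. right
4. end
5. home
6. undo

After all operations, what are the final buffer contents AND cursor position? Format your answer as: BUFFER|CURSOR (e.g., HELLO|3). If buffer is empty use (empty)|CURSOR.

After op 1 (delete): buf='JICAR' cursor=0
After op 2 (right): buf='JICAR' cursor=1
After op 3 (right): buf='JICAR' cursor=2
After op 4 (end): buf='JICAR' cursor=5
After op 5 (home): buf='JICAR' cursor=0
After op 6 (undo): buf='QJICAR' cursor=0

Answer: QJICAR|0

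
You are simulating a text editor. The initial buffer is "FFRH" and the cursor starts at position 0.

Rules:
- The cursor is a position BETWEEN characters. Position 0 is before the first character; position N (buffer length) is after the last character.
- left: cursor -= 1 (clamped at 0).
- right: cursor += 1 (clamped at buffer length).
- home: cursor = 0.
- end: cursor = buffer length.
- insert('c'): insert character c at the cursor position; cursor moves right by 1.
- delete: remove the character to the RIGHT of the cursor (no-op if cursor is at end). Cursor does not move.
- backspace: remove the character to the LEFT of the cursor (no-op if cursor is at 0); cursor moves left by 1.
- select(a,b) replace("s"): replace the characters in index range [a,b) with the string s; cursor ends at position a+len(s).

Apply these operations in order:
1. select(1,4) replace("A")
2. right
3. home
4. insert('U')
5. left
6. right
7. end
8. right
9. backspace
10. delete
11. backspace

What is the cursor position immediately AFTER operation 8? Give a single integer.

Answer: 3

Derivation:
After op 1 (select(1,4) replace("A")): buf='FA' cursor=2
After op 2 (right): buf='FA' cursor=2
After op 3 (home): buf='FA' cursor=0
After op 4 (insert('U')): buf='UFA' cursor=1
After op 5 (left): buf='UFA' cursor=0
After op 6 (right): buf='UFA' cursor=1
After op 7 (end): buf='UFA' cursor=3
After op 8 (right): buf='UFA' cursor=3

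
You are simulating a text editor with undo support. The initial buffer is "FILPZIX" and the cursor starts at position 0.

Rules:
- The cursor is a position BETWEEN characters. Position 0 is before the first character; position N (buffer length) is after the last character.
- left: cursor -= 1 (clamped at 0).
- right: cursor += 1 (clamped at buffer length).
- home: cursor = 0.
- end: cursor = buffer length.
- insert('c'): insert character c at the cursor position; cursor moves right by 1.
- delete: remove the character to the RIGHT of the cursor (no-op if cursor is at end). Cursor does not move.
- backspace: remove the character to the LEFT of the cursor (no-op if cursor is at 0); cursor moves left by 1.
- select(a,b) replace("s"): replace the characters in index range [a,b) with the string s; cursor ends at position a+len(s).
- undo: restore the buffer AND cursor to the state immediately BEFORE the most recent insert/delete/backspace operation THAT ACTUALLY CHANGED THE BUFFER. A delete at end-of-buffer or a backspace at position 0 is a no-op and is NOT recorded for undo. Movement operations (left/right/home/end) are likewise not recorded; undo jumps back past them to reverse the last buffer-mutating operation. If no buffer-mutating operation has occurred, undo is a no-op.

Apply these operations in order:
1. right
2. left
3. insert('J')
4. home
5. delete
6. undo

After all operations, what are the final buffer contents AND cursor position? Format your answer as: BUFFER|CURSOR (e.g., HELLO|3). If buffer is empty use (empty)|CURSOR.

Answer: JFILPZIX|0

Derivation:
After op 1 (right): buf='FILPZIX' cursor=1
After op 2 (left): buf='FILPZIX' cursor=0
After op 3 (insert('J')): buf='JFILPZIX' cursor=1
After op 4 (home): buf='JFILPZIX' cursor=0
After op 5 (delete): buf='FILPZIX' cursor=0
After op 6 (undo): buf='JFILPZIX' cursor=0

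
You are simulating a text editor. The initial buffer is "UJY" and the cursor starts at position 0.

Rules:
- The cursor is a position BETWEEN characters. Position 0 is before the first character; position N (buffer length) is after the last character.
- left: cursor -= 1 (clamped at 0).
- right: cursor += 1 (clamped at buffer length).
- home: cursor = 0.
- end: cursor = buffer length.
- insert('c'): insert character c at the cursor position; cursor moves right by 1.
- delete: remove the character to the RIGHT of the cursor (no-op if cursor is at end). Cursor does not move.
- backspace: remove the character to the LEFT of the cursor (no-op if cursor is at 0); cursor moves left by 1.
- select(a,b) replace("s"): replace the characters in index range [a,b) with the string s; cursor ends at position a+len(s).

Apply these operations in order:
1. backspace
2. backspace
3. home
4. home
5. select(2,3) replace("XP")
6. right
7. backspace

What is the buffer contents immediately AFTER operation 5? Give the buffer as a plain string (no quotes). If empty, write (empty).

Answer: UJXP

Derivation:
After op 1 (backspace): buf='UJY' cursor=0
After op 2 (backspace): buf='UJY' cursor=0
After op 3 (home): buf='UJY' cursor=0
After op 4 (home): buf='UJY' cursor=0
After op 5 (select(2,3) replace("XP")): buf='UJXP' cursor=4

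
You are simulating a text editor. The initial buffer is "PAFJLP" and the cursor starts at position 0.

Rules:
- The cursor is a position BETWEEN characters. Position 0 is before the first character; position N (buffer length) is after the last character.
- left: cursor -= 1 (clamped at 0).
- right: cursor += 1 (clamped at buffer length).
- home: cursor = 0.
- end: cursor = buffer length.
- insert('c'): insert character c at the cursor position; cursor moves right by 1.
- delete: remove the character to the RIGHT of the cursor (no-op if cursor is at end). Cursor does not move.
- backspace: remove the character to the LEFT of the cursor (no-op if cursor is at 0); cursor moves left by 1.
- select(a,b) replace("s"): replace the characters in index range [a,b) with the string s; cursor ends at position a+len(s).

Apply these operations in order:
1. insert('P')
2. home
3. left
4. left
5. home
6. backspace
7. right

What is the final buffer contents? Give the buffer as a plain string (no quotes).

After op 1 (insert('P')): buf='PPAFJLP' cursor=1
After op 2 (home): buf='PPAFJLP' cursor=0
After op 3 (left): buf='PPAFJLP' cursor=0
After op 4 (left): buf='PPAFJLP' cursor=0
After op 5 (home): buf='PPAFJLP' cursor=0
After op 6 (backspace): buf='PPAFJLP' cursor=0
After op 7 (right): buf='PPAFJLP' cursor=1

Answer: PPAFJLP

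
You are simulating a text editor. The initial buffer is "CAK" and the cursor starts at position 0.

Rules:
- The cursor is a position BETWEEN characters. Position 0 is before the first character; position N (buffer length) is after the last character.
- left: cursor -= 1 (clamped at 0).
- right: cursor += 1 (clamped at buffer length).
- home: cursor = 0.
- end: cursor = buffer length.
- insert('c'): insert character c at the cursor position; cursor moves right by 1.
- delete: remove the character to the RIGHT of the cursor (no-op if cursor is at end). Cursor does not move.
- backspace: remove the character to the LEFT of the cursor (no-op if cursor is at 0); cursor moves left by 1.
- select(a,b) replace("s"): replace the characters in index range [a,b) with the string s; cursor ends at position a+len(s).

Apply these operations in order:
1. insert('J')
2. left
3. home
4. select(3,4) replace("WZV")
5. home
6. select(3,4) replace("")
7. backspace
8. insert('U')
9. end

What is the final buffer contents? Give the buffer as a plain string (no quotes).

After op 1 (insert('J')): buf='JCAK' cursor=1
After op 2 (left): buf='JCAK' cursor=0
After op 3 (home): buf='JCAK' cursor=0
After op 4 (select(3,4) replace("WZV")): buf='JCAWZV' cursor=6
After op 5 (home): buf='JCAWZV' cursor=0
After op 6 (select(3,4) replace("")): buf='JCAZV' cursor=3
After op 7 (backspace): buf='JCZV' cursor=2
After op 8 (insert('U')): buf='JCUZV' cursor=3
After op 9 (end): buf='JCUZV' cursor=5

Answer: JCUZV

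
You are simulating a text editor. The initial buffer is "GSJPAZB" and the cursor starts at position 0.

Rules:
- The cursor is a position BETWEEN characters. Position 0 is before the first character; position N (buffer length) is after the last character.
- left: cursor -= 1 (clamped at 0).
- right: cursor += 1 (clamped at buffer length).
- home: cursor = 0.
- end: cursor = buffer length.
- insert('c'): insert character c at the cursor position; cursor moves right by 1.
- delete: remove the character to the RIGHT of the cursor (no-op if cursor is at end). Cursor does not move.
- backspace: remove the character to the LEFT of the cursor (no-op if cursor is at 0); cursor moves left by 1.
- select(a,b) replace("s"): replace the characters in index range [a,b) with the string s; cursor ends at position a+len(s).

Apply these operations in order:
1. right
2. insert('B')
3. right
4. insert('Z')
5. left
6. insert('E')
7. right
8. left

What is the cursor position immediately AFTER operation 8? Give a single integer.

Answer: 4

Derivation:
After op 1 (right): buf='GSJPAZB' cursor=1
After op 2 (insert('B')): buf='GBSJPAZB' cursor=2
After op 3 (right): buf='GBSJPAZB' cursor=3
After op 4 (insert('Z')): buf='GBSZJPAZB' cursor=4
After op 5 (left): buf='GBSZJPAZB' cursor=3
After op 6 (insert('E')): buf='GBSEZJPAZB' cursor=4
After op 7 (right): buf='GBSEZJPAZB' cursor=5
After op 8 (left): buf='GBSEZJPAZB' cursor=4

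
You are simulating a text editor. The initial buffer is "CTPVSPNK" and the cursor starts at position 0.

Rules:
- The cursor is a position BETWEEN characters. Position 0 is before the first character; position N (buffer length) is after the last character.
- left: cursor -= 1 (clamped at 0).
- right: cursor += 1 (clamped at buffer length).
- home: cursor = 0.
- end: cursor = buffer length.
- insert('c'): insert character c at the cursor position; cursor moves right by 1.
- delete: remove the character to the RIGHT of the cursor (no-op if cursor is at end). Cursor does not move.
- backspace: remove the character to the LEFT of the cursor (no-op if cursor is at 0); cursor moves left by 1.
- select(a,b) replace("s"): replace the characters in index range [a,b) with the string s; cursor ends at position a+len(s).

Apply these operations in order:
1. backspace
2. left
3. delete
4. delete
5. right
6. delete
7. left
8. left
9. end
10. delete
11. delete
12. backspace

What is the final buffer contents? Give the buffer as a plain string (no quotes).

After op 1 (backspace): buf='CTPVSPNK' cursor=0
After op 2 (left): buf='CTPVSPNK' cursor=0
After op 3 (delete): buf='TPVSPNK' cursor=0
After op 4 (delete): buf='PVSPNK' cursor=0
After op 5 (right): buf='PVSPNK' cursor=1
After op 6 (delete): buf='PSPNK' cursor=1
After op 7 (left): buf='PSPNK' cursor=0
After op 8 (left): buf='PSPNK' cursor=0
After op 9 (end): buf='PSPNK' cursor=5
After op 10 (delete): buf='PSPNK' cursor=5
After op 11 (delete): buf='PSPNK' cursor=5
After op 12 (backspace): buf='PSPN' cursor=4

Answer: PSPN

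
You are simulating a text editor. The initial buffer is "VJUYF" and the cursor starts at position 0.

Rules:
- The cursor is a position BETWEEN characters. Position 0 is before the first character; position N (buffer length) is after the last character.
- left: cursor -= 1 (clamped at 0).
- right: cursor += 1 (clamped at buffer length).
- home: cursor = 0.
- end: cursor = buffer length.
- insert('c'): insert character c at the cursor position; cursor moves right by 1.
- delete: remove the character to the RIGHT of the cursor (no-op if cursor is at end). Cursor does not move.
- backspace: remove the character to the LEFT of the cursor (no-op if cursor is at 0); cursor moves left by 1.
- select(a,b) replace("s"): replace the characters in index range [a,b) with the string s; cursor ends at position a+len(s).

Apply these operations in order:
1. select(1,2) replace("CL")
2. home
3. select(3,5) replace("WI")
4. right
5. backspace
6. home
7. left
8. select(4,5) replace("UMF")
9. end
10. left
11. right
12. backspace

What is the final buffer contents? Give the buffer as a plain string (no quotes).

After op 1 (select(1,2) replace("CL")): buf='VCLUYF' cursor=3
After op 2 (home): buf='VCLUYF' cursor=0
After op 3 (select(3,5) replace("WI")): buf='VCLWIF' cursor=5
After op 4 (right): buf='VCLWIF' cursor=6
After op 5 (backspace): buf='VCLWI' cursor=5
After op 6 (home): buf='VCLWI' cursor=0
After op 7 (left): buf='VCLWI' cursor=0
After op 8 (select(4,5) replace("UMF")): buf='VCLWUMF' cursor=7
After op 9 (end): buf='VCLWUMF' cursor=7
After op 10 (left): buf='VCLWUMF' cursor=6
After op 11 (right): buf='VCLWUMF' cursor=7
After op 12 (backspace): buf='VCLWUM' cursor=6

Answer: VCLWUM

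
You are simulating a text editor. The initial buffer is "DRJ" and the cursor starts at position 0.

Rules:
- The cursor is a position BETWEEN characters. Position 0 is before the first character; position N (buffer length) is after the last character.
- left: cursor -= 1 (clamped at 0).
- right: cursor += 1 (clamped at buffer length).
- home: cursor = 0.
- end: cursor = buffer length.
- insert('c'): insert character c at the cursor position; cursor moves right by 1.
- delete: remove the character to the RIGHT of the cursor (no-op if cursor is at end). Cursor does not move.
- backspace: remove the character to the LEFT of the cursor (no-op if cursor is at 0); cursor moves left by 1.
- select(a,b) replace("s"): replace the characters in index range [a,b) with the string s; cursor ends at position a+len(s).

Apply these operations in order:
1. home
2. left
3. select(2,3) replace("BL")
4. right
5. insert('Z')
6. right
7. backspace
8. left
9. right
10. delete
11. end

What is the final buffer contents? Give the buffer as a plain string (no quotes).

After op 1 (home): buf='DRJ' cursor=0
After op 2 (left): buf='DRJ' cursor=0
After op 3 (select(2,3) replace("BL")): buf='DRBL' cursor=4
After op 4 (right): buf='DRBL' cursor=4
After op 5 (insert('Z')): buf='DRBLZ' cursor=5
After op 6 (right): buf='DRBLZ' cursor=5
After op 7 (backspace): buf='DRBL' cursor=4
After op 8 (left): buf='DRBL' cursor=3
After op 9 (right): buf='DRBL' cursor=4
After op 10 (delete): buf='DRBL' cursor=4
After op 11 (end): buf='DRBL' cursor=4

Answer: DRBL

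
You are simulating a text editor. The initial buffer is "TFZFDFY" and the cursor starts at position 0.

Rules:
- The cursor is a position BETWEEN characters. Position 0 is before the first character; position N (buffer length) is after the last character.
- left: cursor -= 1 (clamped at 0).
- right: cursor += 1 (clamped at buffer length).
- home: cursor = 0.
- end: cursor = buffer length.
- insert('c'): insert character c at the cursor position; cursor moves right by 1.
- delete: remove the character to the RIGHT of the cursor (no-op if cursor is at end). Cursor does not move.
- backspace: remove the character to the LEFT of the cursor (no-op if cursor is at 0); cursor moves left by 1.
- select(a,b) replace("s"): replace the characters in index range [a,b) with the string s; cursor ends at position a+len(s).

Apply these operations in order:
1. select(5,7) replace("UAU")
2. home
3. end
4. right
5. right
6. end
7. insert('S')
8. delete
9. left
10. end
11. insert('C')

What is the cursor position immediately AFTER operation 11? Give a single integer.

After op 1 (select(5,7) replace("UAU")): buf='TFZFDUAU' cursor=8
After op 2 (home): buf='TFZFDUAU' cursor=0
After op 3 (end): buf='TFZFDUAU' cursor=8
After op 4 (right): buf='TFZFDUAU' cursor=8
After op 5 (right): buf='TFZFDUAU' cursor=8
After op 6 (end): buf='TFZFDUAU' cursor=8
After op 7 (insert('S')): buf='TFZFDUAUS' cursor=9
After op 8 (delete): buf='TFZFDUAUS' cursor=9
After op 9 (left): buf='TFZFDUAUS' cursor=8
After op 10 (end): buf='TFZFDUAUS' cursor=9
After op 11 (insert('C')): buf='TFZFDUAUSC' cursor=10

Answer: 10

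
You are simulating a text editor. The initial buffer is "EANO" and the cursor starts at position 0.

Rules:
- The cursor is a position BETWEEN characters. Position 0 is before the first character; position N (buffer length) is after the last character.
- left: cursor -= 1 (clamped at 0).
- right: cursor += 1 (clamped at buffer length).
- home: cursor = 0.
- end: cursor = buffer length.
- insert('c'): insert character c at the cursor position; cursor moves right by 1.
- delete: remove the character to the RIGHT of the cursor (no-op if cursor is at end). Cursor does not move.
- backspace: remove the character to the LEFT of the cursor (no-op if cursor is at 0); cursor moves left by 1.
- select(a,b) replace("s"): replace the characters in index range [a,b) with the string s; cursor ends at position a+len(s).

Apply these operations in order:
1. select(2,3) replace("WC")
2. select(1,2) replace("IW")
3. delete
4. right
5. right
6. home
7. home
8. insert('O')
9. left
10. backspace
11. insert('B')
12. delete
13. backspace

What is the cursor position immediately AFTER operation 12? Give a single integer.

Answer: 1

Derivation:
After op 1 (select(2,3) replace("WC")): buf='EAWCO' cursor=4
After op 2 (select(1,2) replace("IW")): buf='EIWWCO' cursor=3
After op 3 (delete): buf='EIWCO' cursor=3
After op 4 (right): buf='EIWCO' cursor=4
After op 5 (right): buf='EIWCO' cursor=5
After op 6 (home): buf='EIWCO' cursor=0
After op 7 (home): buf='EIWCO' cursor=0
After op 8 (insert('O')): buf='OEIWCO' cursor=1
After op 9 (left): buf='OEIWCO' cursor=0
After op 10 (backspace): buf='OEIWCO' cursor=0
After op 11 (insert('B')): buf='BOEIWCO' cursor=1
After op 12 (delete): buf='BEIWCO' cursor=1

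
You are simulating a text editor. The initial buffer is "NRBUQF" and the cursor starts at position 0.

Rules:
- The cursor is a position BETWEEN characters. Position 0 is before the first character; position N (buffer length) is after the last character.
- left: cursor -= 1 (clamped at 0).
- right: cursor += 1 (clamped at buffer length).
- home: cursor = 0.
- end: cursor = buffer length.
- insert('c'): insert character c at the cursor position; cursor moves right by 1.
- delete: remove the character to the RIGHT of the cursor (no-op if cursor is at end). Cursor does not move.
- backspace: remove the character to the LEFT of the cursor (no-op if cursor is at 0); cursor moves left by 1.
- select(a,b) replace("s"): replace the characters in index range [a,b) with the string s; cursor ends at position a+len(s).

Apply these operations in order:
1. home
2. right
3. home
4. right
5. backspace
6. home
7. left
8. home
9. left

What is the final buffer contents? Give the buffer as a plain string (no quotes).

Answer: RBUQF

Derivation:
After op 1 (home): buf='NRBUQF' cursor=0
After op 2 (right): buf='NRBUQF' cursor=1
After op 3 (home): buf='NRBUQF' cursor=0
After op 4 (right): buf='NRBUQF' cursor=1
After op 5 (backspace): buf='RBUQF' cursor=0
After op 6 (home): buf='RBUQF' cursor=0
After op 7 (left): buf='RBUQF' cursor=0
After op 8 (home): buf='RBUQF' cursor=0
After op 9 (left): buf='RBUQF' cursor=0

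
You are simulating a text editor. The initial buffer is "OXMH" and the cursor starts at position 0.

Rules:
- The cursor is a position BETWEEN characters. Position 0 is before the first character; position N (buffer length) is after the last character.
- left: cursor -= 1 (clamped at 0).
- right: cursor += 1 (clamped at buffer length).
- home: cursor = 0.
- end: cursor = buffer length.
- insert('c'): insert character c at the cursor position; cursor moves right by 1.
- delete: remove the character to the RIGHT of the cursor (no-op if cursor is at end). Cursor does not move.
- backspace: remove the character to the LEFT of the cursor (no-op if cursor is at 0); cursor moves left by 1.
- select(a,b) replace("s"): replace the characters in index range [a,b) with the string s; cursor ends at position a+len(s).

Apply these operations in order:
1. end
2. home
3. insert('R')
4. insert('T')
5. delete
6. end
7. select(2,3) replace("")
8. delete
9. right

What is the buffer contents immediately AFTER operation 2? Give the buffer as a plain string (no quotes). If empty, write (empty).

Answer: OXMH

Derivation:
After op 1 (end): buf='OXMH' cursor=4
After op 2 (home): buf='OXMH' cursor=0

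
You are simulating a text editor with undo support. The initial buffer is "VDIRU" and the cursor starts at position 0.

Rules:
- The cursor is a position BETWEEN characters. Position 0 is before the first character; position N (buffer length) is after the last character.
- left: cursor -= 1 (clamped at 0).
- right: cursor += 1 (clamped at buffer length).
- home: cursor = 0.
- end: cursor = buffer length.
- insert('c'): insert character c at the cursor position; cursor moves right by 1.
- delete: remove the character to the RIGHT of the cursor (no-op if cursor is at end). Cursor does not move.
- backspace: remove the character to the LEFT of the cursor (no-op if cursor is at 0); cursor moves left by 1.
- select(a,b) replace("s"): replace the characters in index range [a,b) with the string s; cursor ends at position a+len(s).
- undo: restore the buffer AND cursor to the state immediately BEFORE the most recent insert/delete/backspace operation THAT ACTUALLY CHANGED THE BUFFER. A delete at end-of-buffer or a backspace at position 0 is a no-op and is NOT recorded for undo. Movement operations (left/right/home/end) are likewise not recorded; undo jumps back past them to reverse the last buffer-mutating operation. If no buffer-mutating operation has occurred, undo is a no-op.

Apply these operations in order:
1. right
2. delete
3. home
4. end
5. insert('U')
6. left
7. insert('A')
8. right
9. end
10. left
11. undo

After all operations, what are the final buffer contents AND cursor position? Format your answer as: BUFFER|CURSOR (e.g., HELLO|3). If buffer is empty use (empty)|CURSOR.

Answer: VIRUU|4

Derivation:
After op 1 (right): buf='VDIRU' cursor=1
After op 2 (delete): buf='VIRU' cursor=1
After op 3 (home): buf='VIRU' cursor=0
After op 4 (end): buf='VIRU' cursor=4
After op 5 (insert('U')): buf='VIRUU' cursor=5
After op 6 (left): buf='VIRUU' cursor=4
After op 7 (insert('A')): buf='VIRUAU' cursor=5
After op 8 (right): buf='VIRUAU' cursor=6
After op 9 (end): buf='VIRUAU' cursor=6
After op 10 (left): buf='VIRUAU' cursor=5
After op 11 (undo): buf='VIRUU' cursor=4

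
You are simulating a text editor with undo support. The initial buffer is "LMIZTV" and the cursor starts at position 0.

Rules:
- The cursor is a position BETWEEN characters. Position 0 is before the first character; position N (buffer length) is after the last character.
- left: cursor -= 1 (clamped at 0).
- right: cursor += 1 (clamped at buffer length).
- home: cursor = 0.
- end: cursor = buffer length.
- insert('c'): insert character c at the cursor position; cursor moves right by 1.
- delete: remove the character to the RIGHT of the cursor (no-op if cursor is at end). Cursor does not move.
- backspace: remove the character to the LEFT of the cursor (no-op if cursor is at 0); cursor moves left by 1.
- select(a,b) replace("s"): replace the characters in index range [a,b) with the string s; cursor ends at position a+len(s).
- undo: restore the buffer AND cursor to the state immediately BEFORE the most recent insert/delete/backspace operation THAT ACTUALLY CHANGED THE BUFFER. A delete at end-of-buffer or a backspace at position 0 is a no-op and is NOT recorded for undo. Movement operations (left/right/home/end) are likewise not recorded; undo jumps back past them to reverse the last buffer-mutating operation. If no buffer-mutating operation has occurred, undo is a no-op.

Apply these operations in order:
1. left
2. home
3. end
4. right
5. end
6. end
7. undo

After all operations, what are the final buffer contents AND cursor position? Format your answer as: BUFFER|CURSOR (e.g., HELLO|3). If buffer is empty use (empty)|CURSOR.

After op 1 (left): buf='LMIZTV' cursor=0
After op 2 (home): buf='LMIZTV' cursor=0
After op 3 (end): buf='LMIZTV' cursor=6
After op 4 (right): buf='LMIZTV' cursor=6
After op 5 (end): buf='LMIZTV' cursor=6
After op 6 (end): buf='LMIZTV' cursor=6
After op 7 (undo): buf='LMIZTV' cursor=6

Answer: LMIZTV|6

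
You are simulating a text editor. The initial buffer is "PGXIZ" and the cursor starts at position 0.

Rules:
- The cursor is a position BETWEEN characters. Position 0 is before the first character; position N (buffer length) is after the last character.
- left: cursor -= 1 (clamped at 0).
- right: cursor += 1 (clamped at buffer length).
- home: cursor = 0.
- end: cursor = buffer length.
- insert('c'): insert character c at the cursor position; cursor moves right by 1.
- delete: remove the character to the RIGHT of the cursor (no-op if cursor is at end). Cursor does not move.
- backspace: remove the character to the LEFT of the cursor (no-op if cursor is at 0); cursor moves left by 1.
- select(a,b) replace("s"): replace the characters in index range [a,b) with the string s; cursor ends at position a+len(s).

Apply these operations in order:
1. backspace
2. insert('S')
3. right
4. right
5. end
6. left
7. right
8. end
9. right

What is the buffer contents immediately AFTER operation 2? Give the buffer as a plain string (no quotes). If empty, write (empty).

Answer: SPGXIZ

Derivation:
After op 1 (backspace): buf='PGXIZ' cursor=0
After op 2 (insert('S')): buf='SPGXIZ' cursor=1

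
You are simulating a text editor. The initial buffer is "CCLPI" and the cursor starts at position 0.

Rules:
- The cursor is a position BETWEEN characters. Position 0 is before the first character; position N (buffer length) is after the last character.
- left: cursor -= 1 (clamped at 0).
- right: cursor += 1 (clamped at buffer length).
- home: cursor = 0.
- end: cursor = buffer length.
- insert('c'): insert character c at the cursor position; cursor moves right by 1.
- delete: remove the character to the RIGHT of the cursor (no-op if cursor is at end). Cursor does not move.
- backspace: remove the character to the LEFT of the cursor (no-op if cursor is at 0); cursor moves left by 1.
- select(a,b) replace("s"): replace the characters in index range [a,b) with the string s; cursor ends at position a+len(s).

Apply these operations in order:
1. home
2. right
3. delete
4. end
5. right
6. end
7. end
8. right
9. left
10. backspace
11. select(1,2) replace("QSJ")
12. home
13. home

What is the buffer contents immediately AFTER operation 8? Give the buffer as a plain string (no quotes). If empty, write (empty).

Answer: CLPI

Derivation:
After op 1 (home): buf='CCLPI' cursor=0
After op 2 (right): buf='CCLPI' cursor=1
After op 3 (delete): buf='CLPI' cursor=1
After op 4 (end): buf='CLPI' cursor=4
After op 5 (right): buf='CLPI' cursor=4
After op 6 (end): buf='CLPI' cursor=4
After op 7 (end): buf='CLPI' cursor=4
After op 8 (right): buf='CLPI' cursor=4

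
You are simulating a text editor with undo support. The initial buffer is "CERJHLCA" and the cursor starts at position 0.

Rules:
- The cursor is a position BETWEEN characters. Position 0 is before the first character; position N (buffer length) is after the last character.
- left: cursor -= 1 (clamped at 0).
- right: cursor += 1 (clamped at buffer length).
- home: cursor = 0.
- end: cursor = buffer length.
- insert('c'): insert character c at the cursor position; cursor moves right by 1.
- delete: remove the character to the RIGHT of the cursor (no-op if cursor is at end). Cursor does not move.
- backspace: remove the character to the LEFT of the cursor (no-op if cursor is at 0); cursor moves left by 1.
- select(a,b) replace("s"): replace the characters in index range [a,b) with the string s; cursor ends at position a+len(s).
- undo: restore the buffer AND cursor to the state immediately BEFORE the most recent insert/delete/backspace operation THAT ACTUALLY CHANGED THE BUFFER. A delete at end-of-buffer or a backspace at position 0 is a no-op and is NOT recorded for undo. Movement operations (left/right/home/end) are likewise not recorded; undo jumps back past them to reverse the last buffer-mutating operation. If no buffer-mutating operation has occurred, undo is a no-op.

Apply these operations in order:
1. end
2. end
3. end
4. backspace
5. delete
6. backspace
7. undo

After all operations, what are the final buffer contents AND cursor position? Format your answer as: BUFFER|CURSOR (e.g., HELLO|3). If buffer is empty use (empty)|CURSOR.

Answer: CERJHLC|7

Derivation:
After op 1 (end): buf='CERJHLCA' cursor=8
After op 2 (end): buf='CERJHLCA' cursor=8
After op 3 (end): buf='CERJHLCA' cursor=8
After op 4 (backspace): buf='CERJHLC' cursor=7
After op 5 (delete): buf='CERJHLC' cursor=7
After op 6 (backspace): buf='CERJHL' cursor=6
After op 7 (undo): buf='CERJHLC' cursor=7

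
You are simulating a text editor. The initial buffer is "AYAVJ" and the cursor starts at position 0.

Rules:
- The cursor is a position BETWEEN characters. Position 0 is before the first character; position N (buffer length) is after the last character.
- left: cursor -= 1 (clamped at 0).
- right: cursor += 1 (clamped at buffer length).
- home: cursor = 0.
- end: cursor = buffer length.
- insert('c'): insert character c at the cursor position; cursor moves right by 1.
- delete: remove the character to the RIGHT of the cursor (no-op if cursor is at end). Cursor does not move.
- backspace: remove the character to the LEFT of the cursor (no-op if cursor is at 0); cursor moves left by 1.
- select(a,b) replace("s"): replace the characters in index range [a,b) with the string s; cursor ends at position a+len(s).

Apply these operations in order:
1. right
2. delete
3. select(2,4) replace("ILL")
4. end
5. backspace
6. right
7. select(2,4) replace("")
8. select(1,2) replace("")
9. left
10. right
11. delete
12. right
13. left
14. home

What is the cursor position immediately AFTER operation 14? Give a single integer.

After op 1 (right): buf='AYAVJ' cursor=1
After op 2 (delete): buf='AAVJ' cursor=1
After op 3 (select(2,4) replace("ILL")): buf='AAILL' cursor=5
After op 4 (end): buf='AAILL' cursor=5
After op 5 (backspace): buf='AAIL' cursor=4
After op 6 (right): buf='AAIL' cursor=4
After op 7 (select(2,4) replace("")): buf='AA' cursor=2
After op 8 (select(1,2) replace("")): buf='A' cursor=1
After op 9 (left): buf='A' cursor=0
After op 10 (right): buf='A' cursor=1
After op 11 (delete): buf='A' cursor=1
After op 12 (right): buf='A' cursor=1
After op 13 (left): buf='A' cursor=0
After op 14 (home): buf='A' cursor=0

Answer: 0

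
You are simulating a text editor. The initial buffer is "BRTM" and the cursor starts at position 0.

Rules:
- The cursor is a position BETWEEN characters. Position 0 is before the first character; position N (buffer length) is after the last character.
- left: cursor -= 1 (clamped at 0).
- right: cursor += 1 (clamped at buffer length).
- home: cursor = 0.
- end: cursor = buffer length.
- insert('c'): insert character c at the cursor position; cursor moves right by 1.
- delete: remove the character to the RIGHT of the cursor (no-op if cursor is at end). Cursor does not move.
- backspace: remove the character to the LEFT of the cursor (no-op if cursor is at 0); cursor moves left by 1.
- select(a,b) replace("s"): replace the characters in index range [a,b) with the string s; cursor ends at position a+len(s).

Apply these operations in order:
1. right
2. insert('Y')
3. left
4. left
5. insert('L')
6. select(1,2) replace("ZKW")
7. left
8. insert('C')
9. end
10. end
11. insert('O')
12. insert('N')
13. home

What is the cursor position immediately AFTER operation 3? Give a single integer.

After op 1 (right): buf='BRTM' cursor=1
After op 2 (insert('Y')): buf='BYRTM' cursor=2
After op 3 (left): buf='BYRTM' cursor=1

Answer: 1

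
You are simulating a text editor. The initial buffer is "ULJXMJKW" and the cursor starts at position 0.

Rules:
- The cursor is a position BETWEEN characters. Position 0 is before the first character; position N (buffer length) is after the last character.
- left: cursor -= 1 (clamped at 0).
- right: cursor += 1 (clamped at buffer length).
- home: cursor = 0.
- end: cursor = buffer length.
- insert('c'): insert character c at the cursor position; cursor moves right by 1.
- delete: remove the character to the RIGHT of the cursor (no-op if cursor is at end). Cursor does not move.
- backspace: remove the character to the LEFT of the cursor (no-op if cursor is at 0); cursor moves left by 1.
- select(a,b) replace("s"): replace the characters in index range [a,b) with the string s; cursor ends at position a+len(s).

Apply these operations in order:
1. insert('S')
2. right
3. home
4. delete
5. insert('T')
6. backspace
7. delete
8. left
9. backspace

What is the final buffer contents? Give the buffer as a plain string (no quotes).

Answer: LJXMJKW

Derivation:
After op 1 (insert('S')): buf='SULJXMJKW' cursor=1
After op 2 (right): buf='SULJXMJKW' cursor=2
After op 3 (home): buf='SULJXMJKW' cursor=0
After op 4 (delete): buf='ULJXMJKW' cursor=0
After op 5 (insert('T')): buf='TULJXMJKW' cursor=1
After op 6 (backspace): buf='ULJXMJKW' cursor=0
After op 7 (delete): buf='LJXMJKW' cursor=0
After op 8 (left): buf='LJXMJKW' cursor=0
After op 9 (backspace): buf='LJXMJKW' cursor=0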